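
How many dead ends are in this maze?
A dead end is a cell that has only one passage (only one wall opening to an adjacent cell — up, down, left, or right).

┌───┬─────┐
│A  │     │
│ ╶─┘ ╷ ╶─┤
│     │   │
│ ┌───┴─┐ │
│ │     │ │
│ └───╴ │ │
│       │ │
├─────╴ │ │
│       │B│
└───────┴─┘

Checking each cell for number of passages:

Dead ends found at positions:
  (0, 1)
  (0, 4)
  (2, 1)
  (4, 0)
  (4, 4)
Total dead ends: 5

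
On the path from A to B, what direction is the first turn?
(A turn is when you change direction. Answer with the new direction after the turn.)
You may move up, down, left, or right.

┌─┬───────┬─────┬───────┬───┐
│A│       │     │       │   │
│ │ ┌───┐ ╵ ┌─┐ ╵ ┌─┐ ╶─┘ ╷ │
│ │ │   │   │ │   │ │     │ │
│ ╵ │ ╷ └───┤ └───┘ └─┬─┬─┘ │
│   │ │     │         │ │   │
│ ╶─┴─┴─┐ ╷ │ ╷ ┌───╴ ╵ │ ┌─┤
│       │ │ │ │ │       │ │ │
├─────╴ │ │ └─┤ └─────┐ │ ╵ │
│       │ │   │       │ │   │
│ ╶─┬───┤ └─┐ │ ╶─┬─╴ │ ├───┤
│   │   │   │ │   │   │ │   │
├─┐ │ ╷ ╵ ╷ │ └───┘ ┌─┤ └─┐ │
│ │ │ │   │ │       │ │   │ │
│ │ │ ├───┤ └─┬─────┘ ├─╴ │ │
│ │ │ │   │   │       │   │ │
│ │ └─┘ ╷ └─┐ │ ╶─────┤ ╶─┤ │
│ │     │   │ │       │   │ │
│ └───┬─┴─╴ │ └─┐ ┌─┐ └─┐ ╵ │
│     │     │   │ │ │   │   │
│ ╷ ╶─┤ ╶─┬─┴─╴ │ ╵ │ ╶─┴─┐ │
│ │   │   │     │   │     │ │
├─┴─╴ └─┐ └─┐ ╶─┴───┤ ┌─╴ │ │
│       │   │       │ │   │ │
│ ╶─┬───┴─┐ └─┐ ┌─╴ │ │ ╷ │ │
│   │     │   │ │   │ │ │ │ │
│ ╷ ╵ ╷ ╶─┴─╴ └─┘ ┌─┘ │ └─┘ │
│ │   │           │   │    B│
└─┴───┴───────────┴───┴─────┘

Directions: down, down, down, right, right, right, down, left, left, left, down, right, down, down, down, right, right, up, right, down, right, down, left, left, down, right, down, right, down, right, down, right, right, up, right, up, left, left, left, up, right, up, left, up, up, left, up, up, left, up, up, up, right, down, down, right, down, down, right, right, right, up, right, up, left, left, left, up, up, right, right, right, down, right, down, down, down, right, down, left, down, right, down, right, down, down, down, down
First turn direction: right

Solution:

┌─┬───────┬─────┬───────┬───┐
│A│       │     │       │   │
│ │ ┌───┐ ╵ ┌─┐ ╵ ┌─┐ ╶─┘ ╷ │
│↓│ │   │   │ │   │ │     │ │
│ ╵ │ ╷ └───┤ └───┘ └─┬─┬─┘ │
│↓  │ │  ↱ ↓│  ↱ → → ↓│ │   │
│ ╶─┴─┴─┐ ╷ │ ╷ ┌───╴ ╵ │ ┌─┤
│↳ → → ↓│↑│↓│ │↑│    ↳ ↓│ │ │
├─────╴ │ │ └─┤ └─────┐ │ ╵ │
│↓ ← ← ↲│↑│↳ ↓│↑ ← ← ↰│↓│   │
│ ╶─┬───┤ └─┐ │ ╶─┬─╴ │ ├───┤
│↳ ↓│   │↑ ↰│↓│   │↱ ↑│↓│   │
├─┐ │ ╷ ╵ ╷ │ └───┘ ┌─┤ └─┐ │
│ │↓│ │   │↑│↳ → → ↑│ │↳ ↓│ │
│ │ │ ├───┤ └─┬─────┘ ├─╴ │ │
│ │↓│ │↱ ↓│↑ ↰│       │↓ ↲│ │
│ │ └─┘ ╷ └─┐ │ ╶─────┤ ╶─┤ │
│ │↳ → ↑│↳ ↓│↑│       │↳ ↓│ │
│ └───┬─┴─╴ │ └─┐ ┌─┐ └─┐ ╵ │
│     │↓ ← ↲│↑ ↰│ │ │   │↳ ↓│
│ ╷ ╶─┤ ╶─┬─┴─╴ │ ╵ │ ╶─┴─┐ │
│ │   │↳ ↓│  ↱ ↑│   │     │↓│
├─┴─╴ └─┐ └─┐ ╶─┴───┤ ┌─╴ │ │
│       │↳ ↓│↑ ← ← ↰│ │   │↓│
│ ╶─┬───┴─┐ └─┐ ┌─╴ │ │ ╷ │ │
│   │     │↳ ↓│ │↱ ↑│ │ │ │↓│
│ ╷ ╵ ╷ ╶─┴─╴ └─┘ ┌─┘ │ └─┘ │
│ │   │      ↳ → ↑│   │    B│
└─┴───┴───────────┴───┴─────┘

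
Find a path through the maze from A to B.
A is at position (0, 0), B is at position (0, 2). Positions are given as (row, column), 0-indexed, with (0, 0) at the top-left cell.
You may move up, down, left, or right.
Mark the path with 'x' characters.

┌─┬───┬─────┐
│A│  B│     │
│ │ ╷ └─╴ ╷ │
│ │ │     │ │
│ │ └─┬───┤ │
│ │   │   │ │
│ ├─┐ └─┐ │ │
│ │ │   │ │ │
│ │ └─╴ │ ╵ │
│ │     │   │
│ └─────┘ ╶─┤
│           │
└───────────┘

Finding the shortest path from (0, 0) to (0, 2):
Path length: 20 steps
Directions: down → down → down → down → down → right → right → right → right → up → right → up → up → up → up → left → down → left → left → up

Solution:

┌─┬───┬─────┐
│A│  B│  x x│
│ │ ╷ └─╴ ╷ │
│x│ │x x x│x│
│ │ └─┬───┤ │
│x│   │   │x│
│ ├─┐ └─┐ │ │
│x│ │   │ │x│
│ │ └─╴ │ ╵ │
│x│     │x x│
│ └─────┘ ╶─┤
│x x x x x  │
└───────────┘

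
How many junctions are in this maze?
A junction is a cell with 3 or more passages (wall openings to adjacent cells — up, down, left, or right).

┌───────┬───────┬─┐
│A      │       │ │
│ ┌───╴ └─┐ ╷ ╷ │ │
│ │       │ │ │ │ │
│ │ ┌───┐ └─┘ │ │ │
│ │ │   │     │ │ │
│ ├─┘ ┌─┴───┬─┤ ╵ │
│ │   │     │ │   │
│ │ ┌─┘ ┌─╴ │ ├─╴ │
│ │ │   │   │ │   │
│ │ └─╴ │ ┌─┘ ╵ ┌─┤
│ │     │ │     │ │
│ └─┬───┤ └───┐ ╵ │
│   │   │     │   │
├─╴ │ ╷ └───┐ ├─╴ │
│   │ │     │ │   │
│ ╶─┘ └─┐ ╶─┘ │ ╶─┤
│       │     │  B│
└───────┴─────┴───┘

Checking each cell for number of passages:

Junctions found (3+ passages):
  (0, 5): 3 passages
  (0, 6): 3 passages
  (1, 3): 3 passages
  (3, 8): 3 passages
  (4, 3): 3 passages
  (5, 6): 3 passages
  (5, 7): 3 passages
  (6, 8): 3 passages
  (7, 4): 3 passages
  (8, 2): 3 passages
Total junctions: 10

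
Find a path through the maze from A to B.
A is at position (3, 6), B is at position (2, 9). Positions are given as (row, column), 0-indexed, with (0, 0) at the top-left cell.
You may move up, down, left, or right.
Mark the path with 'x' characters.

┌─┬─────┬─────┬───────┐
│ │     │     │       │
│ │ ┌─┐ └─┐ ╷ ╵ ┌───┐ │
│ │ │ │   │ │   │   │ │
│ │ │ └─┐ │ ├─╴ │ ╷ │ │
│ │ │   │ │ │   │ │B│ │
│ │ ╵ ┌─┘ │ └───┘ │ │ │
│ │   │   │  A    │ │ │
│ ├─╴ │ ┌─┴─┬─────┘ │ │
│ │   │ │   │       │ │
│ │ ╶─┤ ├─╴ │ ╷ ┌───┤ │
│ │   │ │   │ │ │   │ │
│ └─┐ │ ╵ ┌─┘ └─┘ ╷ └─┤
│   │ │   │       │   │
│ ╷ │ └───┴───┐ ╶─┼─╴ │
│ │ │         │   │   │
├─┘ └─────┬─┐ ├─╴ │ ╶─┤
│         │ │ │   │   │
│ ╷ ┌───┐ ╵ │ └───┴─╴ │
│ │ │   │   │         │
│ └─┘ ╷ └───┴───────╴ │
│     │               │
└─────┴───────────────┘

Finding the shortest path from (3, 6) to (2, 9):
Path length: 6 steps
Directions: right → right → up → up → right → down

Solution:

┌─┬─────┬─────┬───────┐
│ │     │     │       │
│ │ ┌─┐ └─┐ ╷ ╵ ┌───┐ │
│ │ │ │   │ │   │x x│ │
│ │ │ └─┐ │ ├─╴ │ ╷ │ │
│ │ │   │ │ │   │x│B│ │
│ │ ╵ ┌─┘ │ └───┘ │ │ │
│ │   │   │  A x x│ │ │
│ ├─╴ │ ┌─┴─┬─────┘ │ │
│ │   │ │   │       │ │
│ │ ╶─┤ ├─╴ │ ╷ ┌───┤ │
│ │   │ │   │ │ │   │ │
│ └─┐ │ ╵ ┌─┘ └─┘ ╷ └─┤
│   │ │   │       │   │
│ ╷ │ └───┴───┐ ╶─┼─╴ │
│ │ │         │   │   │
├─┘ └─────┬─┐ ├─╴ │ ╶─┤
│         │ │ │   │   │
│ ╷ ┌───┐ ╵ │ └───┴─╴ │
│ │ │   │   │         │
│ └─┘ ╷ └───┴───────╴ │
│     │               │
└─────┴───────────────┘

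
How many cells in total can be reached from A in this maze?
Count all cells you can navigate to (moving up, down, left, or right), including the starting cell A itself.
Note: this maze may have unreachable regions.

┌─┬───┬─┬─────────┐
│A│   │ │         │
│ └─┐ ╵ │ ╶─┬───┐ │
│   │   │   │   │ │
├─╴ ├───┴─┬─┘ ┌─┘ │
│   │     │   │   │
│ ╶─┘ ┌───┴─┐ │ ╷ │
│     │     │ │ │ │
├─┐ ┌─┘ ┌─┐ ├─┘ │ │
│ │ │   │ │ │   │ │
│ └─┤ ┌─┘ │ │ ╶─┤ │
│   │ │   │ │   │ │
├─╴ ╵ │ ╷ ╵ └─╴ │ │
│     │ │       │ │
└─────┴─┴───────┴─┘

Using BFS/flood-fill to find all reachable cells from A:
Maze size: 7 × 9 = 63 total cells
51 cell(s) are walled off and cannot be reached from A.
Reachable cells: 12

Reachable region (· marks reachable cells):

┌─┬───┬─┬─────────┐
│A│   │ │         │
│ └─┐ ╵ │ ╶─┬───┐ │
│· ·│   │   │   │ │
├─╴ ├───┴─┬─┘ ┌─┘ │
│· ·│· · ·│   │   │
│ ╶─┘ ┌───┴─┐ │ ╷ │
│· · ·│     │ │ │ │
├─┐ ┌─┘ ┌─┐ ├─┘ │ │
│ │·│   │ │ │   │ │
│ └─┤ ┌─┘ │ │ ╶─┤ │
│   │ │   │ │   │ │
├─╴ ╵ │ ╷ ╵ └─╴ │ │
│     │ │       │ │
└─────┴─┴───────┴─┘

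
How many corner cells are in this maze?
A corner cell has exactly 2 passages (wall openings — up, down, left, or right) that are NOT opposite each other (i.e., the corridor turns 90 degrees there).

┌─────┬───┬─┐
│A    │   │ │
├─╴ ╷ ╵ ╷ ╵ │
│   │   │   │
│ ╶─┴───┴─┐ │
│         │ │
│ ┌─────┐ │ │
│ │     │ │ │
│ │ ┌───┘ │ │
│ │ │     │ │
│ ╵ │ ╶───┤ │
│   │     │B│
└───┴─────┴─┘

Counting corner cells (2 non-opposite passages):
Total corners: 15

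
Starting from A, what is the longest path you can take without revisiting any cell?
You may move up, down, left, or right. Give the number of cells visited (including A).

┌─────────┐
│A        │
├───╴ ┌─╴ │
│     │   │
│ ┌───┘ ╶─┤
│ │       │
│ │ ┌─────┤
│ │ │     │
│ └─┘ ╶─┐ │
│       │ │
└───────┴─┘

Finding longest simple path using DFS:
Start: (0, 0)
Longest path visits 15 cells
Path: A → right → right → down → left → left → down → down → down → right → right → up → right → right → down

Solution:

┌─────────┐
│A → ↓    │
├───╴ ┌─╴ │
│↓ ← ↲│   │
│ ┌───┘ ╶─┤
│↓│       │
│ │ ┌─────┤
│↓│ │↱ → ↓│
│ └─┘ ╶─┐ │
│↳ → ↑  │B│
└───────┴─┘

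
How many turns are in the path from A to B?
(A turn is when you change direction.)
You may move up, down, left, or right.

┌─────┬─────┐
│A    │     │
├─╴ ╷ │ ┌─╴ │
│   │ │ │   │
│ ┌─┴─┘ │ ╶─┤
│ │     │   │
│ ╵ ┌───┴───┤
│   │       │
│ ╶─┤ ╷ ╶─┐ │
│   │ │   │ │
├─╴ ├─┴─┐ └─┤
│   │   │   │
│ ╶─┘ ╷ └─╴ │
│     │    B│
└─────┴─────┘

Directions: right, down, left, down, down, down, right, down, left, down, right, right, up, right, down, right, right
Number of turns: 12

Solution:

┌─────┬─────┐
│A ↓  │     │
├─╴ ╷ │ ┌─╴ │
│↓ ↲│ │ │   │
│ ┌─┴─┘ │ ╶─┤
│↓│     │   │
│ ╵ ┌───┴───┤
│↓  │       │
│ ╶─┤ ╷ ╶─┐ │
│↳ ↓│ │   │ │
├─╴ ├─┴─┐ └─┤
│↓ ↲│↱ ↓│   │
│ ╶─┘ ╷ └─╴ │
│↳ → ↑│↳ → B│
└─────┴─────┘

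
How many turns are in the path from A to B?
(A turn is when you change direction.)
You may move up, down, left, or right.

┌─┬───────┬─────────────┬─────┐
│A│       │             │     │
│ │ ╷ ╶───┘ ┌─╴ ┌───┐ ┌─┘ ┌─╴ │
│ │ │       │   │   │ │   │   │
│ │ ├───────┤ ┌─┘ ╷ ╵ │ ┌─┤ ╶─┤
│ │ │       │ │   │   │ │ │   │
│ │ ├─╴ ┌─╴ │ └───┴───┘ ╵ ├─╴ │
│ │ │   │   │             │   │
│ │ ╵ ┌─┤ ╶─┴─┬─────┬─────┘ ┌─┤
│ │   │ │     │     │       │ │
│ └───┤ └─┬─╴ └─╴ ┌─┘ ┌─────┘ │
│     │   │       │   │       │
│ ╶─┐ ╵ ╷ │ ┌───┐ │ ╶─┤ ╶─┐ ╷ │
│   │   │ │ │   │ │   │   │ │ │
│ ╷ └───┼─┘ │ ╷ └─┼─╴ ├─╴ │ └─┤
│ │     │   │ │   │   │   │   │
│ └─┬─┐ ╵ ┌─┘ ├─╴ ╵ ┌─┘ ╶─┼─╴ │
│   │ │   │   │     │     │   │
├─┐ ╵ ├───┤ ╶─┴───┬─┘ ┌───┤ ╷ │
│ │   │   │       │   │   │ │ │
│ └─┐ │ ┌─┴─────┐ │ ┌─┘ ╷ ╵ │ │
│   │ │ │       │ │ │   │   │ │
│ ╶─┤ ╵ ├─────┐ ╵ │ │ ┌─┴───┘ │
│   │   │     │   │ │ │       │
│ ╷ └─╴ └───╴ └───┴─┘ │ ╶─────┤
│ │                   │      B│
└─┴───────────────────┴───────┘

Directions: down, down, down, down, down, down, down, down, right, down, right, down, down, right, down, right, right, right, right, right, right, right, up, up, right, up, right, down, right, up, up, right, down, down, down, left, left, left, down, right, right, right
Number of turns: 19

Solution:

┌─┬───────┬─────────────┬─────┐
│A│       │             │     │
│ │ ╷ ╶───┘ ┌─╴ ┌───┐ ┌─┘ ┌─╴ │
│↓│ │       │   │   │ │   │   │
│ │ ├───────┤ ┌─┘ ╷ ╵ │ ┌─┤ ╶─┤
│↓│ │       │ │   │   │ │ │   │
│ │ ├─╴ ┌─╴ │ └───┴───┘ ╵ ├─╴ │
│↓│ │   │   │             │   │
│ │ ╵ ┌─┤ ╶─┴─┬─────┬─────┘ ┌─┤
│↓│   │ │     │     │       │ │
│ └───┤ └─┬─╴ └─╴ ┌─┘ ┌─────┘ │
│↓    │   │       │   │       │
│ ╶─┐ ╵ ╷ │ ┌───┐ │ ╶─┤ ╶─┐ ╷ │
│↓  │   │ │ │   │ │   │   │ │ │
│ ╷ └───┼─┘ │ ╷ └─┼─╴ ├─╴ │ └─┤
│↓│     │   │ │   │   │   │   │
│ └─┬─┐ ╵ ┌─┘ ├─╴ ╵ ┌─┘ ╶─┼─╴ │
│↳ ↓│ │   │   │     │     │↱ ↓│
├─┐ ╵ ├───┤ ╶─┴───┬─┘ ┌───┤ ╷ │
│ │↳ ↓│   │       │   │↱ ↓│↑│↓│
│ └─┐ │ ┌─┴─────┐ │ ┌─┘ ╷ ╵ │ │
│   │↓│ │       │ │ │↱ ↑│↳ ↑│↓│
│ ╶─┤ ╵ ├─────┐ ╵ │ │ ┌─┴───┘ │
│   │↳ ↓│     │   │ │↑│↓ ← ← ↲│
│ ╷ └─╴ └───╴ └───┴─┘ │ ╶─────┤
│ │    ↳ → → → → → → ↑│↳ → → B│
└─┴───────────────────┴───────┘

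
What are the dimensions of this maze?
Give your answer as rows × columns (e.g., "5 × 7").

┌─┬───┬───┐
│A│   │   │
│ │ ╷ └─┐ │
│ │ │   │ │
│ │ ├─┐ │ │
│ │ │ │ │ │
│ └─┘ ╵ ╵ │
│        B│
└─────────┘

Counting the maze dimensions:
Rows (vertical): 4
Columns (horizontal): 5
Dimensions: 4 × 5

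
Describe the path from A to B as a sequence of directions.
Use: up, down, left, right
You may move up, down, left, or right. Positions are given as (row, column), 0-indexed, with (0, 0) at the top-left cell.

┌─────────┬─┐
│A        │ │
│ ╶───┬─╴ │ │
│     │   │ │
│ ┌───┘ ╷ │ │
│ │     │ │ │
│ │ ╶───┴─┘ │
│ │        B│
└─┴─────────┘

Finding the path and converting it to directions:
Path through cells: (0,0) → (0,1) → (0,2) → (0,3) → (0,4) → (1,4) → (1,3) → (2,3) → (2,2) → (2,1) → (3,1) → (3,2) → (3,3) → (3,4) → (3,5)
Directions: right, right, right, right, down, left, down, left, left, down, right, right, right, right

Solution:

┌─────────┬─┐
│A → → → ↓│ │
│ ╶───┬─╴ │ │
│     │↓ ↲│ │
│ ┌───┘ ╷ │ │
│ │↓ ← ↲│ │ │
│ │ ╶───┴─┘ │
│ │↳ → → → B│
└─┴─────────┘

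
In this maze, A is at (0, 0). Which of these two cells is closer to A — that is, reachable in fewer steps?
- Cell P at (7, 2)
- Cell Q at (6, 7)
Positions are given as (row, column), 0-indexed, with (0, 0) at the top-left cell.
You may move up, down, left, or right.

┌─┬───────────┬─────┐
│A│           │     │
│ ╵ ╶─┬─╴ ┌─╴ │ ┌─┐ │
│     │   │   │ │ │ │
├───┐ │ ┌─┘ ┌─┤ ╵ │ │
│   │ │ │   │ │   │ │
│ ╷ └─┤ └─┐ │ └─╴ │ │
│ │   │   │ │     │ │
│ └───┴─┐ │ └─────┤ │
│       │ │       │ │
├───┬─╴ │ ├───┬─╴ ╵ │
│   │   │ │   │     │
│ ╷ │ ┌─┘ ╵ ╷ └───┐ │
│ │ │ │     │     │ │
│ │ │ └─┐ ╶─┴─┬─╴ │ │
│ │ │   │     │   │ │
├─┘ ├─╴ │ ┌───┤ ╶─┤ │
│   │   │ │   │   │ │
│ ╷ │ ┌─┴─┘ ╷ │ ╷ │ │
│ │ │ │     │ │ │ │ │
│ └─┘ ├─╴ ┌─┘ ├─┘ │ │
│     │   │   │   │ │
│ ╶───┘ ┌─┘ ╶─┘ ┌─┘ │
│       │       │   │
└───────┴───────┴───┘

Shortest path A → P at (7, 2): 51 steps
Shortest path A → Q at (6, 7): 19 steps

Q is closer (19 steps vs 51 steps).

Path to P:

┌─┬───────────┬─────┐
│A│↱ → → ↓    │     │
│ ╵ ╶─┬─╴ ┌─╴ │ ┌─┐ │
│↳ ↑  │↓ ↲│   │ │ │ │
├───┐ │ ┌─┘ ┌─┤ ╵ │ │
│   │ │↓│   │ │   │ │
│ ╷ └─┤ └─┐ │ └─╴ │ │
│ │   │↳ ↓│ │     │ │
│ └───┴─┐ │ └─────┤ │
│       │↓│       │ │
├───┬─╴ │ ├───┬─╴ ╵ │
│   │   │↓│↱ ↓│     │
│ ╷ │ ┌─┘ ╵ ╷ └───┐ │
│ │ │ │  ↳ ↑│↳ → ↓│ │
│ │ │ └─┐ ╶─┴─┬─╴ │ │
│ │ │P ↰│     │↓ ↲│ │
├─┘ ├─╴ │ ┌───┤ ╶─┤ │
│   │↱ ↑│ │↓ ↰│↳ ↓│ │
│ ╷ │ ┌─┴─┘ ╷ │ ╷ │ │
│ │ │↑│  ↓ ↲│↑│ │↓│ │
│ └─┘ ├─╴ ┌─┘ ├─┘ │ │
│↱ → ↑│↓ ↲│↱ ↑│↓ ↲│ │
│ ╶───┘ ┌─┘ ╶─┘ ┌─┘ │
│↑ ← ← ↲│  ↑ ← ↲│   │
└───────┴───────┴───┘

Path to Q:

┌─┬───────────┬─────┐
│A│↱ → → ↓    │     │
│ ╵ ╶─┬─╴ ┌─╴ │ ┌─┐ │
│↳ ↑  │↓ ↲│   │ │ │ │
├───┐ │ ┌─┘ ┌─┤ ╵ │ │
│   │ │↓│   │ │   │ │
│ ╷ └─┤ └─┐ │ └─╴ │ │
│ │   │↳ ↓│ │     │ │
│ └───┴─┐ │ └─────┤ │
│       │↓│       │ │
├───┬─╴ │ ├───┬─╴ ╵ │
│   │   │↓│↱ ↓│     │
│ ╷ │ ┌─┘ ╵ ╷ └───┐ │
│ │ │ │  ↳ ↑│↳ Q  │ │
│ │ │ └─┐ ╶─┴─┬─╴ │ │
│ │ │   │     │   │ │
├─┘ ├─╴ │ ┌───┤ ╶─┤ │
│   │   │ │   │   │ │
│ ╷ │ ┌─┴─┘ ╷ │ ╷ │ │
│ │ │ │     │ │ │ │ │
│ └─┘ ├─╴ ┌─┘ ├─┘ │ │
│     │   │   │   │ │
│ ╶───┘ ┌─┘ ╶─┘ ┌─┘ │
│       │       │   │
└───────┴───────┴───┘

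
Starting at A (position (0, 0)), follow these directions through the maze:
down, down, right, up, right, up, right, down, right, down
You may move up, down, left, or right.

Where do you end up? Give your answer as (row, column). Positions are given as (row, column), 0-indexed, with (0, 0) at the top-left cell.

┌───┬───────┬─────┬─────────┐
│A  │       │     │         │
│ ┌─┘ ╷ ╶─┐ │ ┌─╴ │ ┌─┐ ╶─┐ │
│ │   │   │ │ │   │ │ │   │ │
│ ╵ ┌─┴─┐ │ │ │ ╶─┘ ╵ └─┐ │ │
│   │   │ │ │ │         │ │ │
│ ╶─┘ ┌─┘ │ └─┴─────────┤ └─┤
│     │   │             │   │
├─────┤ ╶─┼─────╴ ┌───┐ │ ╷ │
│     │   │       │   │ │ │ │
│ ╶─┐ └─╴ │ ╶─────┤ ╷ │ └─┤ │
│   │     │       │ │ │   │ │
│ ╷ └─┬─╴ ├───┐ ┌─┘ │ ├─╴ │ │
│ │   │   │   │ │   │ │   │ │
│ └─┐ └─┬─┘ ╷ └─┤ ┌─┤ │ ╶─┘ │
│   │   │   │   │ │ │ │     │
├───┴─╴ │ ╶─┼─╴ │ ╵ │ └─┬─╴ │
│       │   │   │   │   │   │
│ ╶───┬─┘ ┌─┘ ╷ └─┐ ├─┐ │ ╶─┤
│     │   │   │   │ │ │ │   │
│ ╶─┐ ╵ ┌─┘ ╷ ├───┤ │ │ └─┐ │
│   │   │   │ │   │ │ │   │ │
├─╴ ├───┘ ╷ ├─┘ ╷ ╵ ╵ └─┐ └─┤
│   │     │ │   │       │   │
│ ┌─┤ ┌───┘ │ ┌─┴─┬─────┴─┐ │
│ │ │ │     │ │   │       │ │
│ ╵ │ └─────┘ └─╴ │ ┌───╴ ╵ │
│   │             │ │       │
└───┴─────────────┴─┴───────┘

Following directions step by step:
Start: (0, 0)
  down: (0, 0) → (1, 0)
  down: (1, 0) → (2, 0)
  right: (2, 0) → (2, 1)
  up: (2, 1) → (1, 1)
  right: (1, 1) → (1, 2)
  up: (1, 2) → (0, 2)
  right: (0, 2) → (0, 3)
  down: (0, 3) → (1, 3)
  right: (1, 3) → (1, 4)
  down: (1, 4) → (2, 4)
Final position: (2, 4)

Path taken:

┌───┬───────┬─────┬─────────┐
│A  │↱ ↓    │     │         │
│ ┌─┘ ╷ ╶─┐ │ ┌─╴ │ ┌─┐ ╶─┐ │
│↓│↱ ↑│↳ ↓│ │ │   │ │ │   │ │
│ ╵ ┌─┴─┐ │ │ │ ╶─┘ ╵ └─┐ │ │
│↳ ↑│   │B│ │ │         │ │ │
│ ╶─┘ ┌─┘ │ └─┴─────────┤ └─┤
│     │   │             │   │
├─────┤ ╶─┼─────╴ ┌───┐ │ ╷ │
│     │   │       │   │ │ │ │
│ ╶─┐ └─╴ │ ╶─────┤ ╷ │ └─┤ │
│   │     │       │ │ │   │ │
│ ╷ └─┬─╴ ├───┐ ┌─┘ │ ├─╴ │ │
│ │   │   │   │ │   │ │   │ │
│ └─┐ └─┬─┘ ╷ └─┤ ┌─┤ │ ╶─┘ │
│   │   │   │   │ │ │ │     │
├───┴─╴ │ ╶─┼─╴ │ ╵ │ └─┬─╴ │
│       │   │   │   │   │   │
│ ╶───┬─┘ ┌─┘ ╷ └─┐ ├─┐ │ ╶─┤
│     │   │   │   │ │ │ │   │
│ ╶─┐ ╵ ┌─┘ ╷ ├───┤ │ │ └─┐ │
│   │   │   │ │   │ │ │   │ │
├─╴ ├───┘ ╷ ├─┘ ╷ ╵ ╵ └─┐ └─┤
│   │     │ │   │       │   │
│ ┌─┤ ┌───┘ │ ┌─┴─┬─────┴─┐ │
│ │ │ │     │ │   │       │ │
│ ╵ │ └─────┘ └─╴ │ ┌───╴ ╵ │
│   │             │ │       │
└───┴─────────────┴─┴───────┘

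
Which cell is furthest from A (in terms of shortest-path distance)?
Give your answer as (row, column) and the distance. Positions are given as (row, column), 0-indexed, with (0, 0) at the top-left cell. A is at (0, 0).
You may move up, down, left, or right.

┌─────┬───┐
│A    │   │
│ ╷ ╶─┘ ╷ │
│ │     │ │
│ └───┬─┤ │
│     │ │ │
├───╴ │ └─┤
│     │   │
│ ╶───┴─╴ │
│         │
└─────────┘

Computing BFS distances from A to all cells:
Furthest cell: (2, 3)
Distance: 15 steps

Path from A to the furthest cell:

┌─────┬───┐
│A    │   │
│ ╷ ╶─┘ ╷ │
│↓│     │ │
│ └───┬─┤ │
│↳ → ↓│B│ │
├───╴ │ └─┤
│↓ ← ↲│↑ ↰│
│ ╶───┴─╴ │
│↳ → → → ↑│
└─────────┘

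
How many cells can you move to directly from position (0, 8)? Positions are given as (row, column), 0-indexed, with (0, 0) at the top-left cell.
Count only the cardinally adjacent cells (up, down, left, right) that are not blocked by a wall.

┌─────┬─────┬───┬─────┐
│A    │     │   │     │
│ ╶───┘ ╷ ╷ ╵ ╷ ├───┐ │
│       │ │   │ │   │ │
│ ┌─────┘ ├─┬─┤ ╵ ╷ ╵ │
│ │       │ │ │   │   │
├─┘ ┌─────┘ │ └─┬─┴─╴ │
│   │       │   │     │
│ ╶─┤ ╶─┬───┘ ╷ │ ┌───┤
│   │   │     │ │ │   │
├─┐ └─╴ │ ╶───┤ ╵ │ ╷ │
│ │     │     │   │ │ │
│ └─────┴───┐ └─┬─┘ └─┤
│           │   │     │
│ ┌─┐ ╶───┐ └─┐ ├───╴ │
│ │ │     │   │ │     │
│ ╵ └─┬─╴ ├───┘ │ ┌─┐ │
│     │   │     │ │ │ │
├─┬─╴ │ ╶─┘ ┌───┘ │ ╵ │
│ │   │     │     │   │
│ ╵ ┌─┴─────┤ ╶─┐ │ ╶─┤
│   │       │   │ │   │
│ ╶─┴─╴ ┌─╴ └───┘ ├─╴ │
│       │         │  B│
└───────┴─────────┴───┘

Checking passable neighbors of (0, 8):
Neighbors: (0, 9)
Count: 1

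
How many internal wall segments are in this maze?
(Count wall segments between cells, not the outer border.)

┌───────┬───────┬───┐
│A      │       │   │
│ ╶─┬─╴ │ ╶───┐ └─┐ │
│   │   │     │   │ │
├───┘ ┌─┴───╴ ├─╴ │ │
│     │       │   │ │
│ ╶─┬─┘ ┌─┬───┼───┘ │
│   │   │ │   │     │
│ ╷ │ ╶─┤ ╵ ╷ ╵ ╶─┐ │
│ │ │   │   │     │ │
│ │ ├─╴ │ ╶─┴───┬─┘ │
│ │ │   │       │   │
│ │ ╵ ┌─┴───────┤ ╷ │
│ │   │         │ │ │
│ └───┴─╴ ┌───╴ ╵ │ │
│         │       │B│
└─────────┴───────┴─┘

Counting internal wall segments:
Total internal walls: 63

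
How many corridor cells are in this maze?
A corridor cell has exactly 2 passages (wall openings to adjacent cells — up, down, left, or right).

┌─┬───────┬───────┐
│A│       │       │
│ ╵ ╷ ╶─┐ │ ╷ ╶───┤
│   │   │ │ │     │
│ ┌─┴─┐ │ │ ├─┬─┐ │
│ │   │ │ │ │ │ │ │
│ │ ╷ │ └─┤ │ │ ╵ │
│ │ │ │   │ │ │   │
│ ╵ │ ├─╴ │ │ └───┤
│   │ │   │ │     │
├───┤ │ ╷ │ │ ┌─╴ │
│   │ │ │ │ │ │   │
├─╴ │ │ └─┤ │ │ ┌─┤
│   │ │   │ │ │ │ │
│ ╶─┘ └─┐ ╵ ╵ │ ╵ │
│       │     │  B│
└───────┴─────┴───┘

Counting cells with exactly 2 passages:
Total corridor cells: 56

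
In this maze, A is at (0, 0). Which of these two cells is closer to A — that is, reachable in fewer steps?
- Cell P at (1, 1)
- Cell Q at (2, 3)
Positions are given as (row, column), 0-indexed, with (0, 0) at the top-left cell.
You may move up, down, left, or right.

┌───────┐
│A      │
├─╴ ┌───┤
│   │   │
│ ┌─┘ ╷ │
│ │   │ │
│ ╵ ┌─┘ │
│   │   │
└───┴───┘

Shortest path A → P at (1, 1): 2 steps
Shortest path A → Q at (2, 3): 11 steps

P is closer (2 steps vs 11 steps).

Path to P:

┌───────┐
│A ↓    │
├─╴ ┌───┤
│  P│   │
│ ┌─┘ ╷ │
│ │   │ │
│ ╵ ┌─┘ │
│   │   │
└───┴───┘

Path to Q:

┌───────┐
│A ↓    │
├─╴ ┌───┤
│↓ ↲│↱ ↓│
│ ┌─┘ ╷ │
│↓│↱ ↑│Q│
│ ╵ ┌─┘ │
│↳ ↑│   │
└───┴───┘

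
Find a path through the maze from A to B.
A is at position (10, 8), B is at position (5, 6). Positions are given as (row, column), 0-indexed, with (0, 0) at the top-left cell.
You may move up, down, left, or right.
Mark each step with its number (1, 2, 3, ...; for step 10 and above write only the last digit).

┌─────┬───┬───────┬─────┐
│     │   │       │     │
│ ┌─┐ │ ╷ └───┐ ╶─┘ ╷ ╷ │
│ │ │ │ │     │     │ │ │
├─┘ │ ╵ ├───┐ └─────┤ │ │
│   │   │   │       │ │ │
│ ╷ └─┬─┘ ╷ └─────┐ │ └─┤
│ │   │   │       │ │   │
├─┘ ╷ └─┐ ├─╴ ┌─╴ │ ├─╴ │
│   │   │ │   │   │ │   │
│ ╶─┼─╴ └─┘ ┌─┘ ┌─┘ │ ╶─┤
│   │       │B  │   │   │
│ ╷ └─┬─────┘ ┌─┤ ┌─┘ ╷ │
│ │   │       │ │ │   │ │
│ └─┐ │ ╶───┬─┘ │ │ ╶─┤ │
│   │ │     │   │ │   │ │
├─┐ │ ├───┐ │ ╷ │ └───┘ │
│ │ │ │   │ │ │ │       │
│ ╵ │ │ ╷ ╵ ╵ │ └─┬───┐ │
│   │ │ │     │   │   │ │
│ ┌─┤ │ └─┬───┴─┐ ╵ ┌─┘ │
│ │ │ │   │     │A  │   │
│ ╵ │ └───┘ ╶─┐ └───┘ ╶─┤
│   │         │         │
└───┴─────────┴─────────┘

Finding the shortest path from (10, 8) to (5, 6):
Path length: 17 steps
Directions: up → left → up → up → left → down → down → left → up → up → left → left → up → right → right → right → up

Solution:

┌─────┬───┬───────┬─────┐
│     │   │       │     │
│ ┌─┐ │ ╷ └───┐ ╶─┘ ╷ ╷ │
│ │ │ │ │     │     │ │ │
├─┘ │ ╵ ├───┐ └─────┤ │ │
│   │   │   │       │ │ │
│ ╷ └─┬─┘ ╷ └─────┐ │ └─┤
│ │   │   │       │ │   │
├─┘ ╷ └─┐ ├─╴ ┌─╴ │ ├─╴ │
│   │   │ │   │   │ │   │
│ ╶─┼─╴ └─┘ ┌─┘ ┌─┘ │ ╶─┤
│   │       │B  │   │   │
│ ╷ └─┬─────┘ ┌─┤ ┌─┘ ╷ │
│ │   │3 4 5 6│ │ │   │ │
│ └─┐ │ ╶───┬─┘ │ │ ╶─┤ │
│   │ │2 1 0│5 4│ │   │ │
├─┐ │ ├───┐ │ ╷ │ └───┘ │
│ │ │ │   │9│6│3│       │
│ ╵ │ │ ╷ ╵ ╵ │ └─┬───┐ │
│   │ │ │  8 7│2 1│   │ │
│ ┌─┤ │ └─┬───┴─┐ ╵ ┌─┘ │
│ │ │ │   │     │A  │   │
│ ╵ │ └───┘ ╶─┐ └───┘ ╶─┤
│   │         │         │
└───┴─────────┴─────────┘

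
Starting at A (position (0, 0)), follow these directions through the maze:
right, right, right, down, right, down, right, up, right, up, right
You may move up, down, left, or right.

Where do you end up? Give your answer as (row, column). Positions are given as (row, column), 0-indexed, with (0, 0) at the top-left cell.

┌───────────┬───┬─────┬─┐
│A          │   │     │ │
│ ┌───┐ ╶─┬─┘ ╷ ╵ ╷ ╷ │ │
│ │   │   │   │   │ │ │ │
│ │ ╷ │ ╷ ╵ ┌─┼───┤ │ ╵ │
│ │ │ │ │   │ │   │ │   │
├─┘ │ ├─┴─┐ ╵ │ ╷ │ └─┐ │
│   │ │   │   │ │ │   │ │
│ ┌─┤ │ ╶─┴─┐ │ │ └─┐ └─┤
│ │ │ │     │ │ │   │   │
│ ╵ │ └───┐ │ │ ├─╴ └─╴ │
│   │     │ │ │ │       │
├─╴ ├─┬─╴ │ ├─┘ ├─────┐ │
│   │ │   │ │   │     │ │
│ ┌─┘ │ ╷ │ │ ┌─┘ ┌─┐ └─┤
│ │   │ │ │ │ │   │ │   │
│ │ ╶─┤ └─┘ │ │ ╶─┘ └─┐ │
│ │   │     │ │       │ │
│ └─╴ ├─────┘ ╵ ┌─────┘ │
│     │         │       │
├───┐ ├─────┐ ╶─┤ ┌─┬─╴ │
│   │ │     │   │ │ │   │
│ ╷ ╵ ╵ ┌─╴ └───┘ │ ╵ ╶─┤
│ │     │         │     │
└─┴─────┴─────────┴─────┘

Following directions step by step:
Start: (0, 0)
  right: (0, 0) → (0, 1)
  right: (0, 1) → (0, 2)
  right: (0, 2) → (0, 3)
  down: (0, 3) → (1, 3)
  right: (1, 3) → (1, 4)
  down: (1, 4) → (2, 4)
  right: (2, 4) → (2, 5)
  up: (2, 5) → (1, 5)
  right: (1, 5) → (1, 6)
  up: (1, 6) → (0, 6)
  right: (0, 6) → (0, 7)
Final position: (0, 7)

Path taken:

┌───────────┬───┬─────┬─┐
│A → → ↓    │↱ B│     │ │
│ ┌───┐ ╶─┬─┘ ╷ ╵ ╷ ╷ │ │
│ │   │↳ ↓│↱ ↑│   │ │ │ │
│ │ ╷ │ ╷ ╵ ┌─┼───┤ │ ╵ │
│ │ │ │ │↳ ↑│ │   │ │   │
├─┘ │ ├─┴─┐ ╵ │ ╷ │ └─┐ │
│   │ │   │   │ │ │   │ │
│ ┌─┤ │ ╶─┴─┐ │ │ └─┐ └─┤
│ │ │ │     │ │ │   │   │
│ ╵ │ └───┐ │ │ ├─╴ └─╴ │
│   │     │ │ │ │       │
├─╴ ├─┬─╴ │ ├─┘ ├─────┐ │
│   │ │   │ │   │     │ │
│ ┌─┘ │ ╷ │ │ ┌─┘ ┌─┐ └─┤
│ │   │ │ │ │ │   │ │   │
│ │ ╶─┤ └─┘ │ │ ╶─┘ └─┐ │
│ │   │     │ │       │ │
│ └─╴ ├─────┘ ╵ ┌─────┘ │
│     │         │       │
├───┐ ├─────┐ ╶─┤ ┌─┬─╴ │
│   │ │     │   │ │ │   │
│ ╷ ╵ ╵ ┌─╴ └───┘ │ ╵ ╶─┤
│ │     │         │     │
└─┴─────┴─────────┴─────┘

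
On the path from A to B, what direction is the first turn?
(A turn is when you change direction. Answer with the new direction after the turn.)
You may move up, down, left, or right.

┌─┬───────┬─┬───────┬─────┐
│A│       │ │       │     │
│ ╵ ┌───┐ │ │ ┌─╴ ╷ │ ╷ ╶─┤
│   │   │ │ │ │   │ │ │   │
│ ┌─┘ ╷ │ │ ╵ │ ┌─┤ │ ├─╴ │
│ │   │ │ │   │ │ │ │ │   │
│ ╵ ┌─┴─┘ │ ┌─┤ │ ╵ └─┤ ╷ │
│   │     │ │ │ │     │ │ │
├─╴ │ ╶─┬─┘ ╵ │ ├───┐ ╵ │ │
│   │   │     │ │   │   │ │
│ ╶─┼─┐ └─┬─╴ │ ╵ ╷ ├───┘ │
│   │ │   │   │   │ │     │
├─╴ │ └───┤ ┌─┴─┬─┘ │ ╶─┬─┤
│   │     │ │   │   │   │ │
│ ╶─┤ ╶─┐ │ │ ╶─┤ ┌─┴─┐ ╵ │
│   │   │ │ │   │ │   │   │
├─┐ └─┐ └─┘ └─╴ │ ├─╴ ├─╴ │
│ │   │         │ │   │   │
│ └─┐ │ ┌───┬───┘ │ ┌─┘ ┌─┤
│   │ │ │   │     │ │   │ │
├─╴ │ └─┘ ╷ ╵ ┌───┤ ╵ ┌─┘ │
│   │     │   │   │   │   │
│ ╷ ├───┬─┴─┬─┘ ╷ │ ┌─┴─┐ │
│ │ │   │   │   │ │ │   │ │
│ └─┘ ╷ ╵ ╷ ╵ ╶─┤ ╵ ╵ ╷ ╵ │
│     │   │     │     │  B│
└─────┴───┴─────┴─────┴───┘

Directions: down, down, down, right, down, left, down, right, down, left, down, right, down, right, down, down, right, right, up, right, down, right, up, right, right, up, up, up, right, up, up, left, down, left, up, up, up, up, right, up, right, down, down, down, right, down, right, up, up, right, down, down, down, left, left, down, right, down, right, down, left, down, left, down, left, down, down, right, up, right, down, right
First turn direction: right

Solution:

┌─┬───────┬─┬───────┬─────┐
│A│       │ │    ↱ ↓│     │
│ ╵ ┌───┐ │ │ ┌─╴ ╷ │ ╷ ╶─┤
│↓  │   │ │ │ │↱ ↑│↓│ │   │
│ ┌─┘ ╷ │ │ ╵ │ ┌─┤ │ ├─╴ │
│↓│   │ │ │   │↑│ │↓│ │↱ ↓│
│ ╵ ┌─┴─┘ │ ┌─┤ │ ╵ └─┤ ╷ │
│↳ ↓│     │ │ │↑│  ↳ ↓│↑│↓│
├─╴ │ ╶─┬─┘ ╵ │ ├───┐ ╵ │ │
│↓ ↲│   │     │↑│↓ ↰│↳ ↑│↓│
│ ╶─┼─┐ └─┬─╴ │ ╵ ╷ ├───┘ │
│↳ ↓│ │   │   │↑ ↲│↑│↓ ← ↲│
├─╴ │ └───┤ ┌─┴─┬─┘ │ ╶─┬─┤
│↓ ↲│     │ │   │↱ ↑│↳ ↓│ │
│ ╶─┤ ╶─┐ │ │ ╶─┤ ┌─┴─┐ ╵ │
│↳ ↓│   │ │ │   │↑│   │↳ ↓│
├─┐ └─┐ └─┘ └─╴ │ ├─╴ ├─╴ │
│ │↳ ↓│         │↑│   │↓ ↲│
│ └─┐ │ ┌───┬───┘ │ ┌─┘ ┌─┤
│   │↓│ │↱ ↓│↱ → ↑│ │↓ ↲│ │
├─╴ │ └─┘ ╷ ╵ ┌───┤ ╵ ┌─┘ │
│   │↳ → ↑│↳ ↑│   │↓ ↲│   │
│ ╷ ├───┬─┴─┬─┘ ╷ │ ┌─┴─┐ │
│ │ │   │   │   │ │↓│↱ ↓│ │
│ └─┘ ╷ ╵ ╷ ╵ ╶─┤ ╵ ╵ ╷ ╵ │
│     │   │     │  ↳ ↑│↳ B│
└─────┴───┴─────┴─────┴───┘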